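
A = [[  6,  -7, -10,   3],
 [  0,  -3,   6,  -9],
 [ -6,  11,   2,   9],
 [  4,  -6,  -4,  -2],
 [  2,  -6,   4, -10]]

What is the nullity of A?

Row reduce to echelon form.
R3 ← R3 + R1: [0, 4, -8, 12]
R4 ← R4 − (2/3)·R1: [0, -4/3, 8/3, -4]
R5 ← R5 − (1/3)·R1: [0, -11/3, 22/3, -11]
R3 ← R3 + (4/3)·R2: [0, 0, 0, 0]
R4 ← R4 − (4/9)·R2: [0, 0, 0, 0]
R5 ← R5 − (11/9)·R2: [0, 0, 0, 0]
2 nonzero rows, so rank(A) = 2.
A has 4 columns; by rank–nullity, nullity = 4 − 2 = 2.

2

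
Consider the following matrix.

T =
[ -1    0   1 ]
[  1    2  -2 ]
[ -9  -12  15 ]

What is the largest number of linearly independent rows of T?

2

Row reduce to echelon form.
R2 ← R2 + R1: [0, 2, -1]
R3 ← R3 − (9)·R1: [0, -12, 6]
R3 ← R3 + (6)·R2: [0, 0, 0]
Echelon form has 2 nonzero rows, so rank(T) = 2.
The rank gives the maximum number of linearly independent rows: 2.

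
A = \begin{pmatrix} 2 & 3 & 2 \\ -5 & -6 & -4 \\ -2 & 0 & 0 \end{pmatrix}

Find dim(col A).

2

Row reduce to echelon form.
R2 ← R2 + (5/2)·R1: [0, 3/2, 1]
R3 ← R3 + R1: [0, 3, 2]
R3 ← R3 − (2)·R2: [0, 0, 0]
Echelon form has 2 nonzero rows, so rank(A) = 2.
The column space has dimension equal to the rank: 2.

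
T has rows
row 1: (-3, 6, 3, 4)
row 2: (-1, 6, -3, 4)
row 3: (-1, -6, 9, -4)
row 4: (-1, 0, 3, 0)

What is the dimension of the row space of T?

2

Row reduce to echelon form.
R2 ← R2 − (1/3)·R1: [0, 4, -4, 8/3]
R3 ← R3 − (1/3)·R1: [0, -8, 8, -16/3]
R4 ← R4 − (1/3)·R1: [0, -2, 2, -4/3]
R3 ← R3 + (2)·R2: [0, 0, 0, 0]
R4 ← R4 + (1/2)·R2: [0, 0, 0, 0]
Echelon form has 2 nonzero rows, so rank(T) = 2.
The row space has dimension equal to the rank: 2.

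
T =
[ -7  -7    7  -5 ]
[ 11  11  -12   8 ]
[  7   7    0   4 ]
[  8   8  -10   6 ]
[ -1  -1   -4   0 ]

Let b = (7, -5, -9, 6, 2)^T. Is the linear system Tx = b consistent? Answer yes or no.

no

Row reduce the augmented matrix [T | b].
R2 ← R2 + (11/7)·R1: [0, 0, -1, 1/7, 6]
R3 ← R3 + R1: [0, 0, 7, -1, -2]
R4 ← R4 + (8/7)·R1: [0, 0, -2, 2/7, 14]
R5 ← R5 − (1/7)·R1: [0, 0, -5, 5/7, 1]
R3 ← R3 + (7)·R2: [0, 0, 0, 0, 40]
R4 ← R4 − (2)·R2: [0, 0, 0, 0, 2]
R5 ← R5 − (5)·R2: [0, 0, 0, 0, -29]
R4 ← R4 − (1/20)·R3: [0, 0, 0, 0, 0]
R5 ← R5 + (29/40)·R3: [0, 0, 0, 0, 0]
The echelon form has 3 nonzero rows; the last pivot sits in the augmented column, so rank(T) = 2 but rank([T|b]) = 3.
Since the ranks differ, the system is inconsistent.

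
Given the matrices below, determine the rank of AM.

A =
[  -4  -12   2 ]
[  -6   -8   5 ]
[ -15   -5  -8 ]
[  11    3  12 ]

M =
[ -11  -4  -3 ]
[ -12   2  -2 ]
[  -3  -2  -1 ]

First compute AM:
[[182, -12,  34],
 [147,  -2,  29],
 [249,  66,  63],
 [-193, -62, -51]]
Now row reduce the product.
R2 ← R2 − (21/26)·R1: [0, 100/13, 20/13]
R3 ← R3 − (249/182)·R1: [0, 7500/91, 1500/91]
R4 ← R4 + (193/182)·R1: [0, -6800/91, -1360/91]
R3 ← R3 − (75/7)·R2: [0, 0, 0]
R4 ← R4 + (68/7)·R2: [0, 0, 0]
2 nonzero rows, so rank(AM) = 2.

2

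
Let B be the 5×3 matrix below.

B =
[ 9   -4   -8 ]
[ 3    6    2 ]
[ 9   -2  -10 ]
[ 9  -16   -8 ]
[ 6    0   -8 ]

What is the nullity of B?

0

Row reduce to echelon form.
R2 ← R2 − (1/3)·R1: [0, 22/3, 14/3]
R3 ← R3 − R1: [0, 2, -2]
R4 ← R4 − R1: [0, -12, 0]
R5 ← R5 − (2/3)·R1: [0, 8/3, -8/3]
R3 ← R3 − (3/11)·R2: [0, 0, -36/11]
R4 ← R4 + (18/11)·R2: [0, 0, 84/11]
R5 ← R5 − (4/11)·R2: [0, 0, -48/11]
R4 ← R4 + (7/3)·R3: [0, 0, 0]
R5 ← R5 − (4/3)·R3: [0, 0, 0]
3 nonzero rows, so rank(B) = 3.
B has 3 columns; by rank–nullity, nullity = 3 − 3 = 0.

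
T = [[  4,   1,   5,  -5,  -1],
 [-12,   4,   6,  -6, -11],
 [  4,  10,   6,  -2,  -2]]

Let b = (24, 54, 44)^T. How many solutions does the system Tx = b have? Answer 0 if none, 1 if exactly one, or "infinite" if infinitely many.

Row reduce the augmented matrix [T | b].
R2 ← R2 + (3)·R1: [0, 7, 21, -21, -14, 126]
R3 ← R3 − R1: [0, 9, 1, 3, -1, 20]
R3 ← R3 − (9/7)·R2: [0, 0, -26, 30, 17, -142]
The echelon form has 3 nonzero rows, and every pivot lies in the first 5 columns, so rank(T) = rank([T|b]) = 3.
The system is consistent.
rank = 3 < 5 unknowns, so there are infinitely many solutions.

infinite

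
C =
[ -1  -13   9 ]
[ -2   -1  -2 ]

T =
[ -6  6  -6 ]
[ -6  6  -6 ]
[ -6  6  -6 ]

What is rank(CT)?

First compute CT:
[[ 30, -30,  30],
 [ 30, -30,  30]]
Now row reduce the product.
R2 ← R2 − R1: [0, 0, 0]
1 nonzero row, so rank(CT) = 1.

1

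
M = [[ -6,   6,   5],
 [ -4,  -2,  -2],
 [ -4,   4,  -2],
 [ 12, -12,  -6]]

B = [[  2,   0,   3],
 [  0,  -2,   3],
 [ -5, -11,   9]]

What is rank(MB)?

First compute MB:
[[-37, -67,  45],
 [  2,  26, -36],
 [  2,  14, -18],
 [ 54,  90, -54]]
Now row reduce the product.
R2 ← R2 + (2/37)·R1: [0, 828/37, -1242/37]
R3 ← R3 + (2/37)·R1: [0, 384/37, -576/37]
R4 ← R4 + (54/37)·R1: [0, -288/37, 432/37]
R3 ← R3 − (32/69)·R2: [0, 0, 0]
R4 ← R4 + (8/23)·R2: [0, 0, 0]
2 nonzero rows, so rank(MB) = 2.

2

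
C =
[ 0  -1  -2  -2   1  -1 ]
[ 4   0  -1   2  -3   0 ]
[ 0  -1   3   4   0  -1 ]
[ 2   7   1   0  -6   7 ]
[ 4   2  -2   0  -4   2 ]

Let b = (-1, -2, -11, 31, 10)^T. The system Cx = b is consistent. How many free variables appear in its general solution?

Row reduce the augmented matrix [C | b].
Swap R1 ↔ R2
R4 ← R4 − (1/2)·R1: [0, 7, 3/2, -1, -9/2, 7, 32]
R5 ← R5 − R1: [0, 2, -1, -2, -1, 2, 12]
R3 ← R3 − R2: [0, 0, 5, 6, -1, 0, -10]
R4 ← R4 + (7)·R2: [0, 0, -25/2, -15, 5/2, 0, 25]
R5 ← R5 + (2)·R2: [0, 0, -5, -6, 1, 0, 10]
R4 ← R4 + (5/2)·R3: [0, 0, 0, 0, 0, 0, 0]
R5 ← R5 + R3: [0, 0, 0, 0, 0, 0, 0]
The echelon form has 3 nonzero rows, and every pivot lies in the first 6 columns, so rank(C) = rank([C|b]) = 3.
The system is consistent.
Free variables = (unknowns) − (rank) = 6 − 3 = 3.

3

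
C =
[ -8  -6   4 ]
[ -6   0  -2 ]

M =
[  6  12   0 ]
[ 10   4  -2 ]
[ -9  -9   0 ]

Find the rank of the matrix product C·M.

2

First compute CM:
[[-144, -156,  12],
 [-18, -54,   0]]
Now row reduce the product.
R2 ← R2 − (1/8)·R1: [0, -69/2, -3/2]
2 nonzero rows, so rank(CM) = 2.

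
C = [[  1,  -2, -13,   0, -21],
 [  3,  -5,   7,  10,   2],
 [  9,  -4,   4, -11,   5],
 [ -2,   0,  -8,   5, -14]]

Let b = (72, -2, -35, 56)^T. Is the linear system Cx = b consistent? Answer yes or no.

Row reduce the augmented matrix [C | b].
R2 ← R2 − (3)·R1: [0, 1, 46, 10, 65, -218]
R3 ← R3 − (9)·R1: [0, 14, 121, -11, 194, -683]
R4 ← R4 + (2)·R1: [0, -4, -34, 5, -56, 200]
R3 ← R3 − (14)·R2: [0, 0, -523, -151, -716, 2369]
R4 ← R4 + (4)·R2: [0, 0, 150, 45, 204, -672]
R4 ← R4 + (150/523)·R3: [0, 0, 0, 885/523, -708/523, 3894/523]
The echelon form has 4 nonzero rows, and every pivot lies in the first 5 columns, so rank(C) = rank([C|b]) = 4.
The system is consistent.

yes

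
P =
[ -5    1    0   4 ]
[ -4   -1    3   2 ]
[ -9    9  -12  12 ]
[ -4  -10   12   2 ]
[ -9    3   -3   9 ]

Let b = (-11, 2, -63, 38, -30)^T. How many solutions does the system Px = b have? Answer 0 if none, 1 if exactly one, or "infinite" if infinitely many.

infinite

Row reduce the augmented matrix [P | b].
R2 ← R2 − (4/5)·R1: [0, -9/5, 3, -6/5, 54/5]
R3 ← R3 − (9/5)·R1: [0, 36/5, -12, 24/5, -216/5]
R4 ← R4 − (4/5)·R1: [0, -54/5, 12, -6/5, 234/5]
R5 ← R5 − (9/5)·R1: [0, 6/5, -3, 9/5, -51/5]
R3 ← R3 + (4)·R2: [0, 0, 0, 0, 0]
R4 ← R4 − (6)·R2: [0, 0, -6, 6, -18]
R5 ← R5 + (2/3)·R2: [0, 0, -1, 1, -3]
Swap R3 ↔ R4
R5 ← R5 − (1/6)·R3: [0, 0, 0, 0, 0]
The echelon form has 3 nonzero rows, and every pivot lies in the first 4 columns, so rank(P) = rank([P|b]) = 3.
The system is consistent.
rank = 3 < 4 unknowns, so there are infinitely many solutions.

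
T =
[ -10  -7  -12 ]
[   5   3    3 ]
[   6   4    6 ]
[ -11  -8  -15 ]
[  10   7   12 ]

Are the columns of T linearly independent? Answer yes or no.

no

Row reduce T to echelon form.
R2 ← R2 + (1/2)·R1: [0, -1/2, -3]
R3 ← R3 + (3/5)·R1: [0, -1/5, -6/5]
R4 ← R4 − (11/10)·R1: [0, -3/10, -9/5]
R5 ← R5 + R1: [0, 0, 0]
R3 ← R3 − (2/5)·R2: [0, 0, 0]
R4 ← R4 − (3/5)·R2: [0, 0, 0]
2 pivots among 3 columns.
Only 2 < 3 pivot columns, so the columns are linearly dependent.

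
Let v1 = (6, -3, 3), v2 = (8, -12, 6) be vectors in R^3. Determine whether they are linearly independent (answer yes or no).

Form the matrix with these vectors as rows and row reduce.
R2 ← R2 − (4/3)·R1: [0, -8, 2]
2 nonzero rows, so the 2 vectors span a space of dimension 2.
Since 2 = 2, the vectors are linearly independent.

yes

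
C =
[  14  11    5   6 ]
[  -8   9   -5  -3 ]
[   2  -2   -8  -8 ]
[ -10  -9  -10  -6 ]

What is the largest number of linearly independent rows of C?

4

Row reduce to echelon form.
R2 ← R2 + (4/7)·R1: [0, 107/7, -15/7, 3/7]
R3 ← R3 − (1/7)·R1: [0, -25/7, -61/7, -62/7]
R4 ← R4 + (5/7)·R1: [0, -8/7, -45/7, -12/7]
R3 ← R3 + (25/107)·R2: [0, 0, -986/107, -937/107]
R4 ← R4 + (8/107)·R2: [0, 0, -705/107, -180/107]
R4 ← R4 − (705/986)·R3: [0, 0, 0, 4515/986]
Echelon form has 4 nonzero rows, so rank(C) = 4.
The rank gives the maximum number of linearly independent rows: 4.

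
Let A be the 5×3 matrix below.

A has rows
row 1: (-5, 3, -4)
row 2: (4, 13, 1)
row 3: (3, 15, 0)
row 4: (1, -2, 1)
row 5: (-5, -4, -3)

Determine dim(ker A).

Row reduce to echelon form.
R2 ← R2 + (4/5)·R1: [0, 77/5, -11/5]
R3 ← R3 + (3/5)·R1: [0, 84/5, -12/5]
R4 ← R4 + (1/5)·R1: [0, -7/5, 1/5]
R5 ← R5 − R1: [0, -7, 1]
R3 ← R3 − (12/11)·R2: [0, 0, 0]
R4 ← R4 + (1/11)·R2: [0, 0, 0]
R5 ← R5 + (5/11)·R2: [0, 0, 0]
2 nonzero rows, so rank(A) = 2.
A has 3 columns; by rank–nullity, nullity = 3 − 2 = 1.

1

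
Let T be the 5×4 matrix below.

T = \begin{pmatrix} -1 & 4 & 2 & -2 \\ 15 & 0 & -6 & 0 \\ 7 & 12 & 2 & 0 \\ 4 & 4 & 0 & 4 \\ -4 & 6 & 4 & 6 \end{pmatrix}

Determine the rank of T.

Row reduce to echelon form.
R2 ← R2 + (15)·R1: [0, 60, 24, -30]
R3 ← R3 + (7)·R1: [0, 40, 16, -14]
R4 ← R4 + (4)·R1: [0, 20, 8, -4]
R5 ← R5 − (4)·R1: [0, -10, -4, 14]
R3 ← R3 − (2/3)·R2: [0, 0, 0, 6]
R4 ← R4 − (1/3)·R2: [0, 0, 0, 6]
R5 ← R5 + (1/6)·R2: [0, 0, 0, 9]
R4 ← R4 − R3: [0, 0, 0, 0]
R5 ← R5 − (3/2)·R3: [0, 0, 0, 0]
Echelon form has 3 nonzero rows, so rank(T) = 3.

3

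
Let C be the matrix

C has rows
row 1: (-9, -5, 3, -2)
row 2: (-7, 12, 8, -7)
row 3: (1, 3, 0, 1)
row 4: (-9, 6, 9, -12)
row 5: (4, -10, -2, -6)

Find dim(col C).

Row reduce to echelon form.
R2 ← R2 − (7/9)·R1: [0, 143/9, 17/3, -49/9]
R3 ← R3 + (1/9)·R1: [0, 22/9, 1/3, 7/9]
R4 ← R4 − R1: [0, 11, 6, -10]
R5 ← R5 + (4/9)·R1: [0, -110/9, -2/3, -62/9]
R3 ← R3 − (2/13)·R2: [0, 0, -7/13, 21/13]
R4 ← R4 − (9/13)·R2: [0, 0, 27/13, -81/13]
R5 ← R5 + (10/13)·R2: [0, 0, 48/13, -144/13]
R4 ← R4 + (27/7)·R3: [0, 0, 0, 0]
R5 ← R5 + (48/7)·R3: [0, 0, 0, 0]
Echelon form has 3 nonzero rows, so rank(C) = 3.
The column space has dimension equal to the rank: 3.

3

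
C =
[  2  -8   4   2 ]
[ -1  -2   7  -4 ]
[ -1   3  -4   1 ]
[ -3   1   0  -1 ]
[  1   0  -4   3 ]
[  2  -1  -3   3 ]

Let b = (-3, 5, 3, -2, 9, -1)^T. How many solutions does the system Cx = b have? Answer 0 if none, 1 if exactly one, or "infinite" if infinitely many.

0

Row reduce the augmented matrix [C | b].
R2 ← R2 + (1/2)·R1: [0, -6, 9, -3, 7/2]
R3 ← R3 + (1/2)·R1: [0, -1, -2, 2, 3/2]
R4 ← R4 + (3/2)·R1: [0, -11, 6, 2, -13/2]
R5 ← R5 − (1/2)·R1: [0, 4, -6, 2, 21/2]
R6 ← R6 − R1: [0, 7, -7, 1, 2]
R3 ← R3 − (1/6)·R2: [0, 0, -7/2, 5/2, 11/12]
R4 ← R4 − (11/6)·R2: [0, 0, -21/2, 15/2, -155/12]
R5 ← R5 + (2/3)·R2: [0, 0, 0, 0, 77/6]
R6 ← R6 + (7/6)·R2: [0, 0, 7/2, -5/2, 73/12]
R4 ← R4 − (3)·R3: [0, 0, 0, 0, -47/3]
R6 ← R6 + R3: [0, 0, 0, 0, 7]
R5 ← R5 + (77/94)·R4: [0, 0, 0, 0, 0]
R6 ← R6 + (21/47)·R4: [0, 0, 0, 0, 0]
The echelon form has 4 nonzero rows; the last pivot sits in the augmented column, so rank(C) = 3 but rank([C|b]) = 4.
Since the ranks differ, the system is inconsistent.
It has no solutions.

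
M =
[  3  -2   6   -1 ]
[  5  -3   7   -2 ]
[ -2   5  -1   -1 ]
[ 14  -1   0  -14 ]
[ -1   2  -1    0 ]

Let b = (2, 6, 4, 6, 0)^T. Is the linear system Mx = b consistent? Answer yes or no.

Row reduce the augmented matrix [M | b].
R2 ← R2 − (5/3)·R1: [0, 1/3, -3, -1/3, 8/3]
R3 ← R3 + (2/3)·R1: [0, 11/3, 3, -5/3, 16/3]
R4 ← R4 − (14/3)·R1: [0, 25/3, -28, -28/3, -10/3]
R5 ← R5 + (1/3)·R1: [0, 4/3, 1, -1/3, 2/3]
R3 ← R3 − (11)·R2: [0, 0, 36, 2, -24]
R4 ← R4 − (25)·R2: [0, 0, 47, -1, -70]
R5 ← R5 − (4)·R2: [0, 0, 13, 1, -10]
R4 ← R4 − (47/36)·R3: [0, 0, 0, -65/18, -116/3]
R5 ← R5 − (13/36)·R3: [0, 0, 0, 5/18, -4/3]
R5 ← R5 + (1/13)·R4: [0, 0, 0, 0, -56/13]
The echelon form has 5 nonzero rows; the last pivot sits in the augmented column, so rank(M) = 4 but rank([M|b]) = 5.
Since the ranks differ, the system is inconsistent.

no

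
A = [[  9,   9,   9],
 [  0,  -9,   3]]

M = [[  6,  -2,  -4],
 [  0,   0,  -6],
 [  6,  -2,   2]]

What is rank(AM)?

2

First compute AM:
[[108, -36, -72],
 [ 18,  -6,  60]]
Now row reduce the product.
R2 ← R2 − (1/6)·R1: [0, 0, 72]
2 nonzero rows, so rank(AM) = 2.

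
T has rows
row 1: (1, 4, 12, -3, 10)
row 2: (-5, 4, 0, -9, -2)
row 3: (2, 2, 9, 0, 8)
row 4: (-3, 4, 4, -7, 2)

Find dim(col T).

Row reduce to echelon form.
R2 ← R2 + (5)·R1: [0, 24, 60, -24, 48]
R3 ← R3 − (2)·R1: [0, -6, -15, 6, -12]
R4 ← R4 + (3)·R1: [0, 16, 40, -16, 32]
R3 ← R3 + (1/4)·R2: [0, 0, 0, 0, 0]
R4 ← R4 − (2/3)·R2: [0, 0, 0, 0, 0]
Echelon form has 2 nonzero rows, so rank(T) = 2.
The column space has dimension equal to the rank: 2.

2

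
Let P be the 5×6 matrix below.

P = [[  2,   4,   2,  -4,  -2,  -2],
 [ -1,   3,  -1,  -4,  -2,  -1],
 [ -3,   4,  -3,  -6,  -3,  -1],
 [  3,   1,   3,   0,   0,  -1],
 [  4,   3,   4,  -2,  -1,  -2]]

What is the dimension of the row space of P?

2

Row reduce to echelon form.
R2 ← R2 + (1/2)·R1: [0, 5, 0, -6, -3, -2]
R3 ← R3 + (3/2)·R1: [0, 10, 0, -12, -6, -4]
R4 ← R4 − (3/2)·R1: [0, -5, 0, 6, 3, 2]
R5 ← R5 − (2)·R1: [0, -5, 0, 6, 3, 2]
R3 ← R3 − (2)·R2: [0, 0, 0, 0, 0, 0]
R4 ← R4 + R2: [0, 0, 0, 0, 0, 0]
R5 ← R5 + R2: [0, 0, 0, 0, 0, 0]
Echelon form has 2 nonzero rows, so rank(P) = 2.
The row space has dimension equal to the rank: 2.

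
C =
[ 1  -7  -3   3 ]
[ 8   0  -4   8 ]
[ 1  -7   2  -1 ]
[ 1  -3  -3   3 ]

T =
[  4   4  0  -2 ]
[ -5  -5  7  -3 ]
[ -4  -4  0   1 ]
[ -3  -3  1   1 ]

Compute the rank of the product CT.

First compute CT:
[[ 42,  42, -46,  19],
 [ 24,  24,   8, -12],
 [ 34,  34, -50,  20],
 [ 22,  22, -18,   7]]
Now row reduce the product.
R2 ← R2 − (4/7)·R1: [0, 0, 240/7, -160/7]
R3 ← R3 − (17/21)·R1: [0, 0, -268/21, 97/21]
R4 ← R4 − (11/21)·R1: [0, 0, 128/21, -62/21]
R3 ← R3 + (67/180)·R2: [0, 0, 0, -35/9]
R4 ← R4 − (8/45)·R2: [0, 0, 0, 10/9]
R4 ← R4 + (2/7)·R3: [0, 0, 0, 0]
3 nonzero rows, so rank(CT) = 3.

3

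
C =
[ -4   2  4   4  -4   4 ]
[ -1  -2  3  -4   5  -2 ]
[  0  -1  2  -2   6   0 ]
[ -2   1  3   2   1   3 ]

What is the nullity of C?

Row reduce to echelon form.
R2 ← R2 − (1/4)·R1: [0, -5/2, 2, -5, 6, -3]
R4 ← R4 − (1/2)·R1: [0, 0, 1, 0, 3, 1]
R3 ← R3 − (2/5)·R2: [0, 0, 6/5, 0, 18/5, 6/5]
R4 ← R4 − (5/6)·R3: [0, 0, 0, 0, 0, 0]
3 nonzero rows, so rank(C) = 3.
C has 6 columns; by rank–nullity, nullity = 6 − 3 = 3.

3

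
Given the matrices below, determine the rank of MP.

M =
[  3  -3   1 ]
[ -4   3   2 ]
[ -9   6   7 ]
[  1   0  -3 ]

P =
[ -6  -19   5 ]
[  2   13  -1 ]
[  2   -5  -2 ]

2

First compute MP:
[[-22, -101,  16],
 [ 34, 105, -27],
 [ 80, 214, -65],
 [-12,  -4,  11]]
Now row reduce the product.
R2 ← R2 + (17/11)·R1: [0, -562/11, -25/11]
R3 ← R3 + (40/11)·R1: [0, -1686/11, -75/11]
R4 ← R4 − (6/11)·R1: [0, 562/11, 25/11]
R3 ← R3 − (3)·R2: [0, 0, 0]
R4 ← R4 + R2: [0, 0, 0]
2 nonzero rows, so rank(MP) = 2.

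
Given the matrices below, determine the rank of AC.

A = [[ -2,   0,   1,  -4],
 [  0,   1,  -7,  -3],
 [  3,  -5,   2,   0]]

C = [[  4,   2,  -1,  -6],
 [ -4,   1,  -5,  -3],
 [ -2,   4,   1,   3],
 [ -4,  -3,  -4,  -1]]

First compute AC:
[[  6,  12,  19,  19],
 [ 22, -18,   0, -21],
 [ 28,   9,  24,   3]]
Now row reduce the product.
R2 ← R2 − (11/3)·R1: [0, -62, -209/3, -272/3]
R3 ← R3 − (14/3)·R1: [0, -47, -194/3, -257/3]
R3 ← R3 − (47/62)·R2: [0, 0, -735/62, -525/31]
3 nonzero rows, so rank(AC) = 3.

3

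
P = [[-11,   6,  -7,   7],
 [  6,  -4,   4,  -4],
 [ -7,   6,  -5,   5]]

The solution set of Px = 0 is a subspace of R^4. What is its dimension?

2

Row reduce to echelon form.
R2 ← R2 + (6/11)·R1: [0, -8/11, 2/11, -2/11]
R3 ← R3 − (7/11)·R1: [0, 24/11, -6/11, 6/11]
R3 ← R3 + (3)·R2: [0, 0, 0, 0]
2 nonzero rows, so rank(P) = 2.
P has 4 columns; by rank–nullity, nullity = 4 − 2 = 2.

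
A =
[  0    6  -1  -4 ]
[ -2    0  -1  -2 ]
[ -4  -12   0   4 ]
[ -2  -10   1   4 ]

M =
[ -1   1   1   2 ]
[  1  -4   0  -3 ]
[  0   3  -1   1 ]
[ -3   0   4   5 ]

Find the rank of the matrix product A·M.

2

First compute AM:
[[ 18, -27, -15, -39],
 [  8,  -5,  -9, -15],
 [-20,  44,  12,  48],
 [-20,  41,  13,  47]]
Now row reduce the product.
R2 ← R2 − (4/9)·R1: [0, 7, -7/3, 7/3]
R3 ← R3 + (10/9)·R1: [0, 14, -14/3, 14/3]
R4 ← R4 + (10/9)·R1: [0, 11, -11/3, 11/3]
R3 ← R3 − (2)·R2: [0, 0, 0, 0]
R4 ← R4 − (11/7)·R2: [0, 0, 0, 0]
2 nonzero rows, so rank(AM) = 2.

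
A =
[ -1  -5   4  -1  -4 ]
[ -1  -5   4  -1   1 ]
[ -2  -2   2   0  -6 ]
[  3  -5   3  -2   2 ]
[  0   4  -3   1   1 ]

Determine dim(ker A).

2

Row reduce to echelon form.
R2 ← R2 − R1: [0, 0, 0, 0, 5]
R3 ← R3 − (2)·R1: [0, 8, -6, 2, 2]
R4 ← R4 + (3)·R1: [0, -20, 15, -5, -10]
Swap R2 ↔ R3
R4 ← R4 + (5/2)·R2: [0, 0, 0, 0, -5]
R5 ← R5 − (1/2)·R2: [0, 0, 0, 0, 0]
R4 ← R4 + R3: [0, 0, 0, 0, 0]
3 nonzero rows, so rank(A) = 3.
A has 5 columns; by rank–nullity, nullity = 5 − 3 = 2.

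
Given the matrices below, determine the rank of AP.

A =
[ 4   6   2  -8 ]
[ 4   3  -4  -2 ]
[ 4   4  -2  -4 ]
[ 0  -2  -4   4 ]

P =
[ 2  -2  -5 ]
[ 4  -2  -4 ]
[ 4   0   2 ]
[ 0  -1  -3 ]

First compute AP:
[[ 40, -12, -16],
 [  4, -12, -34],
 [ 16, -12, -28],
 [-24,   0, -12]]
Now row reduce the product.
R2 ← R2 − (1/10)·R1: [0, -54/5, -162/5]
R3 ← R3 − (2/5)·R1: [0, -36/5, -108/5]
R4 ← R4 + (3/5)·R1: [0, -36/5, -108/5]
R3 ← R3 − (2/3)·R2: [0, 0, 0]
R4 ← R4 − (2/3)·R2: [0, 0, 0]
2 nonzero rows, so rank(AP) = 2.

2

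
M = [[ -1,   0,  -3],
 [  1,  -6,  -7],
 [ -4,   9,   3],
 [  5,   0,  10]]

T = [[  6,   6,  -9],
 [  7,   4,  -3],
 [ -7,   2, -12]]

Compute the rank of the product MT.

2

First compute MT:
[[ 15, -12,  45],
 [ 13, -32,  93],
 [ 18,  18, -27],
 [-40,  50, -165]]
Now row reduce the product.
R2 ← R2 − (13/15)·R1: [0, -108/5, 54]
R3 ← R3 − (6/5)·R1: [0, 162/5, -81]
R4 ← R4 + (8/3)·R1: [0, 18, -45]
R3 ← R3 + (3/2)·R2: [0, 0, 0]
R4 ← R4 + (5/6)·R2: [0, 0, 0]
2 nonzero rows, so rank(MT) = 2.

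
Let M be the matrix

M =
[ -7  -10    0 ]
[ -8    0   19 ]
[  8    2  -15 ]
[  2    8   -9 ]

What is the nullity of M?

Row reduce to echelon form.
R2 ← R2 − (8/7)·R1: [0, 80/7, 19]
R3 ← R3 + (8/7)·R1: [0, -66/7, -15]
R4 ← R4 + (2/7)·R1: [0, 36/7, -9]
R3 ← R3 + (33/40)·R2: [0, 0, 27/40]
R4 ← R4 − (9/20)·R2: [0, 0, -351/20]
R4 ← R4 + (26)·R3: [0, 0, 0]
3 nonzero rows, so rank(M) = 3.
M has 3 columns; by rank–nullity, nullity = 3 − 3 = 0.

0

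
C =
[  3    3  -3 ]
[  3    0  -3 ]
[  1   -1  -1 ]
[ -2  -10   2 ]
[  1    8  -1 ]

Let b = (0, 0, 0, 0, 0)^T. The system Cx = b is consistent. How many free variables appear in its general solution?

1

Row reduce the augmented matrix [C | b].
R2 ← R2 − R1: [0, -3, 0, 0]
R3 ← R3 − (1/3)·R1: [0, -2, 0, 0]
R4 ← R4 + (2/3)·R1: [0, -8, 0, 0]
R5 ← R5 − (1/3)·R1: [0, 7, 0, 0]
R3 ← R3 − (2/3)·R2: [0, 0, 0, 0]
R4 ← R4 − (8/3)·R2: [0, 0, 0, 0]
R5 ← R5 + (7/3)·R2: [0, 0, 0, 0]
The echelon form has 2 nonzero rows, and every pivot lies in the first 3 columns, so rank(C) = rank([C|b]) = 2.
The system is consistent.
Free variables = (unknowns) − (rank) = 3 − 2 = 1.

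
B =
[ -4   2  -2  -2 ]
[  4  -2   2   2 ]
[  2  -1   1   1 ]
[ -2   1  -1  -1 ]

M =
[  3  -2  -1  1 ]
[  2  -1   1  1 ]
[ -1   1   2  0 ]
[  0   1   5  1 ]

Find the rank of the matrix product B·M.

First compute BM:
[[ -6,   2,  -8,  -4],
 [  6,  -2,   8,   4],
 [  3,  -1,   4,   2],
 [ -3,   1,  -4,  -2]]
Now row reduce the product.
R2 ← R2 + R1: [0, 0, 0, 0]
R3 ← R3 + (1/2)·R1: [0, 0, 0, 0]
R4 ← R4 − (1/2)·R1: [0, 0, 0, 0]
1 nonzero row, so rank(BM) = 1.

1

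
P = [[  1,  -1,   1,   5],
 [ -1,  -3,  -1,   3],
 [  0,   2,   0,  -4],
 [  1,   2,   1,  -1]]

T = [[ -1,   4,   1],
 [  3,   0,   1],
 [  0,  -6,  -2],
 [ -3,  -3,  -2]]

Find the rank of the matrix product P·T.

First compute PT:
[[-19, -17, -12],
 [-17,  -7,  -8],
 [ 18,  12,  10],
 [  8,   1,   3]]
Now row reduce the product.
R2 ← R2 − (17/19)·R1: [0, 156/19, 52/19]
R3 ← R3 + (18/19)·R1: [0, -78/19, -26/19]
R4 ← R4 + (8/19)·R1: [0, -117/19, -39/19]
R3 ← R3 + (1/2)·R2: [0, 0, 0]
R4 ← R4 + (3/4)·R2: [0, 0, 0]
2 nonzero rows, so rank(PT) = 2.

2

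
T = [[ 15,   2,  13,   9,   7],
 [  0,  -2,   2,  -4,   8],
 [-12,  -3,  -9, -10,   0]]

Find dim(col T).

Row reduce to echelon form.
R3 ← R3 + (4/5)·R1: [0, -7/5, 7/5, -14/5, 28/5]
R3 ← R3 − (7/10)·R2: [0, 0, 0, 0, 0]
Echelon form has 2 nonzero rows, so rank(T) = 2.
The column space has dimension equal to the rank: 2.

2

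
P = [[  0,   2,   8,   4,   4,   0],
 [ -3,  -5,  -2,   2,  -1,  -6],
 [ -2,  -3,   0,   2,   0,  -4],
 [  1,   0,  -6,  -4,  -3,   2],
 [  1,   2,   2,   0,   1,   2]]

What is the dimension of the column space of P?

2

Row reduce to echelon form.
Swap R1 ↔ R2
R3 ← R3 − (2/3)·R1: [0, 1/3, 4/3, 2/3, 2/3, 0]
R4 ← R4 + (1/3)·R1: [0, -5/3, -20/3, -10/3, -10/3, 0]
R5 ← R5 + (1/3)·R1: [0, 1/3, 4/3, 2/3, 2/3, 0]
R3 ← R3 − (1/6)·R2: [0, 0, 0, 0, 0, 0]
R4 ← R4 + (5/6)·R2: [0, 0, 0, 0, 0, 0]
R5 ← R5 − (1/6)·R2: [0, 0, 0, 0, 0, 0]
Echelon form has 2 nonzero rows, so rank(P) = 2.
The column space has dimension equal to the rank: 2.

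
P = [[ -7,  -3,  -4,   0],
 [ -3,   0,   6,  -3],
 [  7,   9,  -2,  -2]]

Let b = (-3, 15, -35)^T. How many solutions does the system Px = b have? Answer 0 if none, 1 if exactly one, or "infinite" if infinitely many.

Row reduce the augmented matrix [P | b].
R2 ← R2 − (3/7)·R1: [0, 9/7, 54/7, -3, 114/7]
R3 ← R3 + R1: [0, 6, -6, -2, -38]
R3 ← R3 − (14/3)·R2: [0, 0, -42, 12, -114]
The echelon form has 3 nonzero rows, and every pivot lies in the first 4 columns, so rank(P) = rank([P|b]) = 3.
The system is consistent.
rank = 3 < 4 unknowns, so there are infinitely many solutions.

infinite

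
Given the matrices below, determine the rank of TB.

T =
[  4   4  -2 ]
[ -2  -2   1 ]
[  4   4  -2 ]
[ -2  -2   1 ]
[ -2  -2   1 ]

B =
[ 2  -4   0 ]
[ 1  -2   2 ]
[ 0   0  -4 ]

First compute TB:
[[ 12, -24,  16],
 [ -6,  12,  -8],
 [ 12, -24,  16],
 [ -6,  12,  -8],
 [ -6,  12,  -8]]
Now row reduce the product.
R2 ← R2 + (1/2)·R1: [0, 0, 0]
R3 ← R3 − R1: [0, 0, 0]
R4 ← R4 + (1/2)·R1: [0, 0, 0]
R5 ← R5 + (1/2)·R1: [0, 0, 0]
1 nonzero row, so rank(TB) = 1.

1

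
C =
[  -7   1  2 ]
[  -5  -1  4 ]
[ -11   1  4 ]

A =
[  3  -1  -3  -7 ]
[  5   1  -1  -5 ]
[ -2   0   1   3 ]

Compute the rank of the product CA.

First compute CA:
[[-20,   8,  22,  50],
 [-28,   4,  20,  52],
 [-36,  12,  36,  84]]
Now row reduce the product.
R2 ← R2 − (7/5)·R1: [0, -36/5, -54/5, -18]
R3 ← R3 − (9/5)·R1: [0, -12/5, -18/5, -6]
R3 ← R3 − (1/3)·R2: [0, 0, 0, 0]
2 nonzero rows, so rank(CA) = 2.

2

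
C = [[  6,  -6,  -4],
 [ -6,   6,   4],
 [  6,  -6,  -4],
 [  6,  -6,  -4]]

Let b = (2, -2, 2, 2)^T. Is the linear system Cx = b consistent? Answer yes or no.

yes

Row reduce the augmented matrix [C | b].
R2 ← R2 + R1: [0, 0, 0, 0]
R3 ← R3 − R1: [0, 0, 0, 0]
R4 ← R4 − R1: [0, 0, 0, 0]
The echelon form has 1 nonzero rows, and every pivot lies in the first 3 columns, so rank(C) = rank([C|b]) = 1.
The system is consistent.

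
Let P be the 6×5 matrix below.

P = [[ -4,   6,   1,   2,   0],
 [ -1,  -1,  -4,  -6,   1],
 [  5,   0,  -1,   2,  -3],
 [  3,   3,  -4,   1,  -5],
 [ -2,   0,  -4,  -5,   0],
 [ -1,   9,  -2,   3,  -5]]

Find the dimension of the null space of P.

Row reduce to echelon form.
R2 ← R2 − (1/4)·R1: [0, -5/2, -17/4, -13/2, 1]
R3 ← R3 + (5/4)·R1: [0, 15/2, 1/4, 9/2, -3]
R4 ← R4 + (3/4)·R1: [0, 15/2, -13/4, 5/2, -5]
R5 ← R5 − (1/2)·R1: [0, -3, -9/2, -6, 0]
R6 ← R6 − (1/4)·R1: [0, 15/2, -9/4, 5/2, -5]
R3 ← R3 + (3)·R2: [0, 0, -25/2, -15, 0]
R4 ← R4 + (3)·R2: [0, 0, -16, -17, -2]
R5 ← R5 − (6/5)·R2: [0, 0, 3/5, 9/5, -6/5]
R6 ← R6 + (3)·R2: [0, 0, -15, -17, -2]
R4 ← R4 − (32/25)·R3: [0, 0, 0, 11/5, -2]
R5 ← R5 + (6/125)·R3: [0, 0, 0, 27/25, -6/5]
R6 ← R6 − (6/5)·R3: [0, 0, 0, 1, -2]
R5 ← R5 − (27/55)·R4: [0, 0, 0, 0, -12/55]
R6 ← R6 − (5/11)·R4: [0, 0, 0, 0, -12/11]
R6 ← R6 − (5)·R5: [0, 0, 0, 0, 0]
5 nonzero rows, so rank(P) = 5.
P has 5 columns; by rank–nullity, nullity = 5 − 5 = 0.

0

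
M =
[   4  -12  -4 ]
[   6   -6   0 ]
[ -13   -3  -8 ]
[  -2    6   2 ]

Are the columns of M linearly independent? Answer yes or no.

Row reduce M to echelon form.
R2 ← R2 − (3/2)·R1: [0, 12, 6]
R3 ← R3 + (13/4)·R1: [0, -42, -21]
R4 ← R4 + (1/2)·R1: [0, 0, 0]
R3 ← R3 + (7/2)·R2: [0, 0, 0]
2 pivots among 3 columns.
Only 2 < 3 pivot columns, so the columns are linearly dependent.

no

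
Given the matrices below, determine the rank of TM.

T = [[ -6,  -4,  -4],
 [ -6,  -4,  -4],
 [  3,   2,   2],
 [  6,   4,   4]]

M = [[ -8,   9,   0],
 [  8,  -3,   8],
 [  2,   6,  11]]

First compute TM:
[[  8, -66, -76],
 [  8, -66, -76],
 [ -4,  33,  38],
 [ -8,  66,  76]]
Now row reduce the product.
R2 ← R2 − R1: [0, 0, 0]
R3 ← R3 + (1/2)·R1: [0, 0, 0]
R4 ← R4 + R1: [0, 0, 0]
1 nonzero row, so rank(TM) = 1.

1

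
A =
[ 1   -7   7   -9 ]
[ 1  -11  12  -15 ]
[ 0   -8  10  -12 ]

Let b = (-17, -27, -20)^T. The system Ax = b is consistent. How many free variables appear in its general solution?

Row reduce the augmented matrix [A | b].
R2 ← R2 − R1: [0, -4, 5, -6, -10]
R3 ← R3 − (2)·R2: [0, 0, 0, 0, 0]
The echelon form has 2 nonzero rows, and every pivot lies in the first 4 columns, so rank(A) = rank([A|b]) = 2.
The system is consistent.
Free variables = (unknowns) − (rank) = 4 − 2 = 2.

2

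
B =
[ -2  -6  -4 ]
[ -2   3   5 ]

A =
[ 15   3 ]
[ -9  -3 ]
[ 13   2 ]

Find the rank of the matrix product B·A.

2

First compute BA:
[[-28,   4],
 [  8,  -5]]
Now row reduce the product.
R2 ← R2 + (2/7)·R1: [0, -27/7]
2 nonzero rows, so rank(BA) = 2.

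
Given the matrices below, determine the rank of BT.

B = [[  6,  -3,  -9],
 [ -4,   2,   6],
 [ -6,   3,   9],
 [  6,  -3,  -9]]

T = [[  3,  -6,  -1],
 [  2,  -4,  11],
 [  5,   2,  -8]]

1

First compute BT:
[[-33, -42,  33],
 [ 22,  28, -22],
 [ 33,  42, -33],
 [-33, -42,  33]]
Now row reduce the product.
R2 ← R2 + (2/3)·R1: [0, 0, 0]
R3 ← R3 + R1: [0, 0, 0]
R4 ← R4 − R1: [0, 0, 0]
1 nonzero row, so rank(BT) = 1.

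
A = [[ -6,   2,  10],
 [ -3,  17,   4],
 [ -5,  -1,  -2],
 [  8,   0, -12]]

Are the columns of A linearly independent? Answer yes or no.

yes

Row reduce A to echelon form.
R2 ← R2 − (1/2)·R1: [0, 16, -1]
R3 ← R3 − (5/6)·R1: [0, -8/3, -31/3]
R4 ← R4 + (4/3)·R1: [0, 8/3, 4/3]
R3 ← R3 + (1/6)·R2: [0, 0, -21/2]
R4 ← R4 − (1/6)·R2: [0, 0, 3/2]
R4 ← R4 + (1/7)·R3: [0, 0, 0]
3 pivots among 3 columns.
Every column is a pivot column, so the columns are linearly independent.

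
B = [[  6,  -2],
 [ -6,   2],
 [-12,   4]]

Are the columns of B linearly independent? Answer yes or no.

Row reduce B to echelon form.
R2 ← R2 + R1: [0, 0]
R3 ← R3 + (2)·R1: [0, 0]
1 pivot among 2 columns.
Only 1 < 2 pivot columns, so the columns are linearly dependent.

no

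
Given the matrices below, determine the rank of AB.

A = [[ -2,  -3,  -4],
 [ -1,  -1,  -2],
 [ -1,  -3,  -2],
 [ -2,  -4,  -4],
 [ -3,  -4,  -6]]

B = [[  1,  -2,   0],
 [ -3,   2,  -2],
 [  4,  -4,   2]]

First compute AB:
[[ -9,  14,  -2],
 [ -6,   8,  -2],
 [  0,   4,   2],
 [ -6,  12,   0],
 [-15,  22,  -4]]
Now row reduce the product.
R2 ← R2 − (2/3)·R1: [0, -4/3, -2/3]
R4 ← R4 − (2/3)·R1: [0, 8/3, 4/3]
R5 ← R5 − (5/3)·R1: [0, -4/3, -2/3]
R3 ← R3 + (3)·R2: [0, 0, 0]
R4 ← R4 + (2)·R2: [0, 0, 0]
R5 ← R5 − R2: [0, 0, 0]
2 nonzero rows, so rank(AB) = 2.

2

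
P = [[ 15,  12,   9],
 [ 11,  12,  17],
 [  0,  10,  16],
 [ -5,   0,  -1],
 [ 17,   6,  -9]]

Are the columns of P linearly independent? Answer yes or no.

yes

Row reduce P to echelon form.
R2 ← R2 − (11/15)·R1: [0, 16/5, 52/5]
R4 ← R4 + (1/3)·R1: [0, 4, 2]
R5 ← R5 − (17/15)·R1: [0, -38/5, -96/5]
R3 ← R3 − (25/8)·R2: [0, 0, -33/2]
R4 ← R4 − (5/4)·R2: [0, 0, -11]
R5 ← R5 + (19/8)·R2: [0, 0, 11/2]
R4 ← R4 − (2/3)·R3: [0, 0, 0]
R5 ← R5 + (1/3)·R3: [0, 0, 0]
3 pivots among 3 columns.
Every column is a pivot column, so the columns are linearly independent.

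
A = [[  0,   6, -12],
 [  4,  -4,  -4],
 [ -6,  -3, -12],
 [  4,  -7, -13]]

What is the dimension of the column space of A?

Row reduce to echelon form.
Swap R1 ↔ R2
R3 ← R3 + (3/2)·R1: [0, -9, -18]
R4 ← R4 − R1: [0, -3, -9]
R3 ← R3 + (3/2)·R2: [0, 0, -36]
R4 ← R4 + (1/2)·R2: [0, 0, -15]
R4 ← R4 − (5/12)·R3: [0, 0, 0]
Echelon form has 3 nonzero rows, so rank(A) = 3.
The column space has dimension equal to the rank: 3.

3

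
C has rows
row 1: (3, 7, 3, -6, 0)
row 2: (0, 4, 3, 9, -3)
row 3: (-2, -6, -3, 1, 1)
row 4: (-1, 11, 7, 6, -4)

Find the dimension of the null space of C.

Row reduce to echelon form.
R3 ← R3 + (2/3)·R1: [0, -4/3, -1, -3, 1]
R4 ← R4 + (1/3)·R1: [0, 40/3, 8, 4, -4]
R3 ← R3 + (1/3)·R2: [0, 0, 0, 0, 0]
R4 ← R4 − (10/3)·R2: [0, 0, -2, -26, 6]
Swap R3 ↔ R4
3 nonzero rows, so rank(C) = 3.
C has 5 columns; by rank–nullity, nullity = 5 − 3 = 2.

2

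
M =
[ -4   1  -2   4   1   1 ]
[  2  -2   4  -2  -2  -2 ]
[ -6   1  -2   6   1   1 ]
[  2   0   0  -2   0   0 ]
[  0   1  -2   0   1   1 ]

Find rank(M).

Row reduce to echelon form.
R2 ← R2 + (1/2)·R1: [0, -3/2, 3, 0, -3/2, -3/2]
R3 ← R3 − (3/2)·R1: [0, -1/2, 1, 0, -1/2, -1/2]
R4 ← R4 + (1/2)·R1: [0, 1/2, -1, 0, 1/2, 1/2]
R3 ← R3 − (1/3)·R2: [0, 0, 0, 0, 0, 0]
R4 ← R4 + (1/3)·R2: [0, 0, 0, 0, 0, 0]
R5 ← R5 + (2/3)·R2: [0, 0, 0, 0, 0, 0]
Echelon form has 2 nonzero rows, so rank(M) = 2.

2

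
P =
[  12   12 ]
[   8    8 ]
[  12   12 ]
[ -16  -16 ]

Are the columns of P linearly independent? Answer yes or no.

Row reduce P to echelon form.
R2 ← R2 − (2/3)·R1: [0, 0]
R3 ← R3 − R1: [0, 0]
R4 ← R4 + (4/3)·R1: [0, 0]
1 pivot among 2 columns.
Only 1 < 2 pivot columns, so the columns are linearly dependent.

no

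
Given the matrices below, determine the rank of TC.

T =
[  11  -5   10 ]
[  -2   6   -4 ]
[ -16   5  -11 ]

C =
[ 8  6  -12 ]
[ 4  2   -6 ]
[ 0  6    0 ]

2

First compute TC:
[[ 68, 116, -102],
 [  8, -24, -12],
 [-108, -152, 162]]
Now row reduce the product.
R2 ← R2 − (2/17)·R1: [0, -640/17, 0]
R3 ← R3 + (27/17)·R1: [0, 548/17, 0]
R3 ← R3 + (137/160)·R2: [0, 0, 0]
2 nonzero rows, so rank(TC) = 2.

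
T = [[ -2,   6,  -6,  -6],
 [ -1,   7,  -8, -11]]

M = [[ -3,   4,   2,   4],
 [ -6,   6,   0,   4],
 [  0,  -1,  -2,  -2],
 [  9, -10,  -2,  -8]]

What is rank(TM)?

2

First compute TM:
[[-84,  94,  20,  76],
 [-138, 156,  36, 128]]
Now row reduce the product.
R2 ← R2 − (23/14)·R1: [0, 11/7, 22/7, 22/7]
2 nonzero rows, so rank(TM) = 2.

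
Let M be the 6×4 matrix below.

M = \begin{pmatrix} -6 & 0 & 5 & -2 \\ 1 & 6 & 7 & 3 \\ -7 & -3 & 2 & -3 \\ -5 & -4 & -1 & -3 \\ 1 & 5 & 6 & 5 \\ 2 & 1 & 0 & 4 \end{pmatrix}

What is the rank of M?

3

Row reduce to echelon form.
R2 ← R2 + (1/6)·R1: [0, 6, 47/6, 8/3]
R3 ← R3 − (7/6)·R1: [0, -3, -23/6, -2/3]
R4 ← R4 − (5/6)·R1: [0, -4, -31/6, -4/3]
R5 ← R5 + (1/6)·R1: [0, 5, 41/6, 14/3]
R6 ← R6 + (1/3)·R1: [0, 1, 5/3, 10/3]
R3 ← R3 + (1/2)·R2: [0, 0, 1/12, 2/3]
R4 ← R4 + (2/3)·R2: [0, 0, 1/18, 4/9]
R5 ← R5 − (5/6)·R2: [0, 0, 11/36, 22/9]
R6 ← R6 − (1/6)·R2: [0, 0, 13/36, 26/9]
R4 ← R4 − (2/3)·R3: [0, 0, 0, 0]
R5 ← R5 − (11/3)·R3: [0, 0, 0, 0]
R6 ← R6 − (13/3)·R3: [0, 0, 0, 0]
Echelon form has 3 nonzero rows, so rank(M) = 3.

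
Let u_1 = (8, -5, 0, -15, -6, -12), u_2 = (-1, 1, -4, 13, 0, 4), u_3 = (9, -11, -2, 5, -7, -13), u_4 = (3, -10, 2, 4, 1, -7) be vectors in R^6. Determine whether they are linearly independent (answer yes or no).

Form the matrix with these vectors as rows and row reduce.
R2 ← R2 + (1/8)·R1: [0, 3/8, -4, 89/8, -3/4, 5/2]
R3 ← R3 − (9/8)·R1: [0, -43/8, -2, 175/8, -1/4, 1/2]
R4 ← R4 − (3/8)·R1: [0, -65/8, 2, 77/8, 13/4, -5/2]
R3 ← R3 + (43/3)·R2: [0, 0, -178/3, 544/3, -11, 109/3]
R4 ← R4 + (65/3)·R2: [0, 0, -254/3, 752/3, -13, 155/3]
R4 ← R4 − (127/89)·R3: [0, 0, 0, -720/89, 240/89, -16/89]
4 nonzero rows, so the 4 vectors span a space of dimension 4.
Since 4 = 4, the vectors are linearly independent.

yes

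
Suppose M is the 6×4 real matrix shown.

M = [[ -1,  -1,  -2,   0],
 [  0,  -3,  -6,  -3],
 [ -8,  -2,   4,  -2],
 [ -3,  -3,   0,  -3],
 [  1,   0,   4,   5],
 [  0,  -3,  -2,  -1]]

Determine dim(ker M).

Row reduce to echelon form.
R3 ← R3 − (8)·R1: [0, 6, 20, -2]
R4 ← R4 − (3)·R1: [0, 0, 6, -3]
R5 ← R5 + R1: [0, -1, 2, 5]
R3 ← R3 + (2)·R2: [0, 0, 8, -8]
R5 ← R5 − (1/3)·R2: [0, 0, 4, 6]
R6 ← R6 − R2: [0, 0, 4, 2]
R4 ← R4 − (3/4)·R3: [0, 0, 0, 3]
R5 ← R5 − (1/2)·R3: [0, 0, 0, 10]
R6 ← R6 − (1/2)·R3: [0, 0, 0, 6]
R5 ← R5 − (10/3)·R4: [0, 0, 0, 0]
R6 ← R6 − (2)·R4: [0, 0, 0, 0]
4 nonzero rows, so rank(M) = 4.
M has 4 columns; by rank–nullity, nullity = 4 − 4 = 0.

0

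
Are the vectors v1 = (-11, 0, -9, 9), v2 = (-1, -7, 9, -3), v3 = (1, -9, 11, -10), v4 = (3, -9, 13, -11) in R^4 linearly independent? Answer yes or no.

no

Form the matrix with these vectors as rows and row reduce.
R2 ← R2 − (1/11)·R1: [0, -7, 108/11, -42/11]
R3 ← R3 + (1/11)·R1: [0, -9, 112/11, -101/11]
R4 ← R4 + (3/11)·R1: [0, -9, 116/11, -94/11]
R3 ← R3 − (9/7)·R2: [0, 0, -188/77, -47/11]
R4 ← R4 − (9/7)·R2: [0, 0, -160/77, -40/11]
R4 ← R4 − (40/47)·R3: [0, 0, 0, 0]
3 nonzero rows, so the 4 vectors span a space of dimension 3.
Since 3 < 4, the vectors are linearly dependent.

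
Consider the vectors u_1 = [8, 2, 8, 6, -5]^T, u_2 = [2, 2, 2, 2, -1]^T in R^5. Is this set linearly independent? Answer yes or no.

Form the matrix with these vectors as rows and row reduce.
R2 ← R2 − (1/4)·R1: [0, 3/2, 0, 1/2, 1/4]
2 nonzero rows, so the 2 vectors span a space of dimension 2.
Since 2 = 2, the vectors are linearly independent.

yes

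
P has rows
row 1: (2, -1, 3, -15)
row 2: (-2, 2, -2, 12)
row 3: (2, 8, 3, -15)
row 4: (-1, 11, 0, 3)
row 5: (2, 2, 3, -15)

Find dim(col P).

3

Row reduce to echelon form.
R2 ← R2 + R1: [0, 1, 1, -3]
R3 ← R3 − R1: [0, 9, 0, 0]
R4 ← R4 + (1/2)·R1: [0, 21/2, 3/2, -9/2]
R5 ← R5 − R1: [0, 3, 0, 0]
R3 ← R3 − (9)·R2: [0, 0, -9, 27]
R4 ← R4 − (21/2)·R2: [0, 0, -9, 27]
R5 ← R5 − (3)·R2: [0, 0, -3, 9]
R4 ← R4 − R3: [0, 0, 0, 0]
R5 ← R5 − (1/3)·R3: [0, 0, 0, 0]
Echelon form has 3 nonzero rows, so rank(P) = 3.
The column space has dimension equal to the rank: 3.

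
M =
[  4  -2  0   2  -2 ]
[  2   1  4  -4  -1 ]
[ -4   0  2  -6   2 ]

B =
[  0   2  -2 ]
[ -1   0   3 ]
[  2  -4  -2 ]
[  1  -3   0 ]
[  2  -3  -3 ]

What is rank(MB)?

First compute MB:
[[  0,   8,  -8],
 [  1,   3,  -6],
 [  2,  -4,  -2]]
Now row reduce the product.
Swap R1 ↔ R2
R3 ← R3 − (2)·R1: [0, -10, 10]
R3 ← R3 + (5/4)·R2: [0, 0, 0]
2 nonzero rows, so rank(MB) = 2.

2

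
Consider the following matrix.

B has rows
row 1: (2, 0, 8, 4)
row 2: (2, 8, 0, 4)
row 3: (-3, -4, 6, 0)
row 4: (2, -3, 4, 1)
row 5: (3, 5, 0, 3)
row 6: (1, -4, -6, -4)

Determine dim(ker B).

1

Row reduce to echelon form.
R2 ← R2 − R1: [0, 8, -8, 0]
R3 ← R3 + (3/2)·R1: [0, -4, 18, 6]
R4 ← R4 − R1: [0, -3, -4, -3]
R5 ← R5 − (3/2)·R1: [0, 5, -12, -3]
R6 ← R6 − (1/2)·R1: [0, -4, -10, -6]
R3 ← R3 + (1/2)·R2: [0, 0, 14, 6]
R4 ← R4 + (3/8)·R2: [0, 0, -7, -3]
R5 ← R5 − (5/8)·R2: [0, 0, -7, -3]
R6 ← R6 + (1/2)·R2: [0, 0, -14, -6]
R4 ← R4 + (1/2)·R3: [0, 0, 0, 0]
R5 ← R5 + (1/2)·R3: [0, 0, 0, 0]
R6 ← R6 + R3: [0, 0, 0, 0]
3 nonzero rows, so rank(B) = 3.
B has 4 columns; by rank–nullity, nullity = 4 − 3 = 1.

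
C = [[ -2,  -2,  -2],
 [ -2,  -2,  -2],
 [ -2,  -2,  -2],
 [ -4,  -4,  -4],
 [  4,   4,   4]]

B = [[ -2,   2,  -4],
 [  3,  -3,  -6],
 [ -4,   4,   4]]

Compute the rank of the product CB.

1

First compute CB:
[[  6,  -6,  12],
 [  6,  -6,  12],
 [  6,  -6,  12],
 [ 12, -12,  24],
 [-12,  12, -24]]
Now row reduce the product.
R2 ← R2 − R1: [0, 0, 0]
R3 ← R3 − R1: [0, 0, 0]
R4 ← R4 − (2)·R1: [0, 0, 0]
R5 ← R5 + (2)·R1: [0, 0, 0]
1 nonzero row, so rank(CB) = 1.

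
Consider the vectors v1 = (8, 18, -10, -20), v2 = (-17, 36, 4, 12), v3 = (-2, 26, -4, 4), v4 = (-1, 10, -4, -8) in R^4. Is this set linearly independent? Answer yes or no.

yes

Form the matrix with these vectors as rows and row reduce.
R2 ← R2 + (17/8)·R1: [0, 297/4, -69/4, -61/2]
R3 ← R3 + (1/4)·R1: [0, 61/2, -13/2, -1]
R4 ← R4 + (1/8)·R1: [0, 49/4, -21/4, -21/2]
R3 ← R3 − (122/297)·R2: [0, 0, 58/99, 3424/297]
R4 ← R4 − (49/297)·R2: [0, 0, -238/99, -1624/297]
R4 ← R4 + (119/29)·R3: [0, 0, 0, 3640/87]
4 nonzero rows, so the 4 vectors span a space of dimension 4.
Since 4 = 4, the vectors are linearly independent.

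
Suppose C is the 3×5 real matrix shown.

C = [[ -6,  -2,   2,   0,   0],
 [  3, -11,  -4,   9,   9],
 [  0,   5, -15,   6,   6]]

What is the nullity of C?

Row reduce to echelon form.
R2 ← R2 + (1/2)·R1: [0, -12, -3, 9, 9]
R3 ← R3 + (5/12)·R2: [0, 0, -65/4, 39/4, 39/4]
3 nonzero rows, so rank(C) = 3.
C has 5 columns; by rank–nullity, nullity = 5 − 3 = 2.

2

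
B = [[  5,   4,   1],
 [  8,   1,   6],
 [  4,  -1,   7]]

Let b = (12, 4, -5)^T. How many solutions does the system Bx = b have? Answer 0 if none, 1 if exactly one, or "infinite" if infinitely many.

Row reduce the augmented matrix [B | b].
R2 ← R2 − (8/5)·R1: [0, -27/5, 22/5, -76/5]
R3 ← R3 − (4/5)·R1: [0, -21/5, 31/5, -73/5]
R3 ← R3 − (7/9)·R2: [0, 0, 25/9, -25/9]
The echelon form has 3 nonzero rows, and every pivot lies in the first 3 columns, so rank(B) = rank([B|b]) = 3.
The system is consistent.
rank = 3 = number of unknowns, so the solution is unique.

1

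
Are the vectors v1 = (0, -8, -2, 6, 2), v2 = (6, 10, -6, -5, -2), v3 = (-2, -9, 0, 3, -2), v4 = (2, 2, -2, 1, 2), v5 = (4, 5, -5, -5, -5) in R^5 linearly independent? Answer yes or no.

no

Form the matrix with these vectors as rows and row reduce.
Swap R1 ↔ R2
R3 ← R3 + (1/3)·R1: [0, -17/3, -2, 4/3, -8/3]
R4 ← R4 − (1/3)·R1: [0, -4/3, 0, 8/3, 8/3]
R5 ← R5 − (2/3)·R1: [0, -5/3, -1, -5/3, -11/3]
R3 ← R3 − (17/24)·R2: [0, 0, -7/12, -35/12, -49/12]
R4 ← R4 − (1/6)·R2: [0, 0, 1/3, 5/3, 7/3]
R5 ← R5 − (5/24)·R2: [0, 0, -7/12, -35/12, -49/12]
R4 ← R4 + (4/7)·R3: [0, 0, 0, 0, 0]
R5 ← R5 − R3: [0, 0, 0, 0, 0]
3 nonzero rows, so the 5 vectors span a space of dimension 3.
Since 3 < 5, the vectors are linearly dependent.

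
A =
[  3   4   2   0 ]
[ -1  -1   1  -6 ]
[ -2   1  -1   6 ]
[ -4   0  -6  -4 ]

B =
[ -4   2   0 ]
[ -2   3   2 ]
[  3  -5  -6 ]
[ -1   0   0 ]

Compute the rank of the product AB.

3

First compute AB:
[[-14,   8,  -4],
 [ 15, -10,  -8],
 [ -3,   4,   8],
 [  2,  22,  36]]
Now row reduce the product.
R2 ← R2 + (15/14)·R1: [0, -10/7, -86/7]
R3 ← R3 − (3/14)·R1: [0, 16/7, 62/7]
R4 ← R4 + (1/7)·R1: [0, 162/7, 248/7]
R3 ← R3 + (8/5)·R2: [0, 0, -54/5]
R4 ← R4 + (81/5)·R2: [0, 0, -818/5]
R4 ← R4 − (409/27)·R3: [0, 0, 0]
3 nonzero rows, so rank(AB) = 3.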